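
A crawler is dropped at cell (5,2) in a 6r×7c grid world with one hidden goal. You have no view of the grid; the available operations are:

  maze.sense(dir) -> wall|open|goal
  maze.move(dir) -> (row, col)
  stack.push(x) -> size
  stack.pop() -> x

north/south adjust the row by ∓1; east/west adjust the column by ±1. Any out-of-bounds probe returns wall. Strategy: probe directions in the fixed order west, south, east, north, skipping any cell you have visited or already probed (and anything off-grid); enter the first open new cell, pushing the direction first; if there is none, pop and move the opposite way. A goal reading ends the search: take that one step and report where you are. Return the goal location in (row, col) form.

==> maze.sense(west)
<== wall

==> maze.sense(east)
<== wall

==> maze.sense(north)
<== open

==> stack.push(north)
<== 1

==> maze.move(north)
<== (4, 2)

==> maze.sense(west)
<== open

==> stack.push(west)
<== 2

==> maze.move(west)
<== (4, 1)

==> maze.sense(west)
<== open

==> stack.push(west)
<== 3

==> maze.move(west)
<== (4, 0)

==> maze.sense(south)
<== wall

==> maze.sense(north)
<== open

==> stack.push(north)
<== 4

==> maze.move(north)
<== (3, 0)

==> maze.sense(east)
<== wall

==> maze.sense(north)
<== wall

==> stack.pop()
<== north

==> maze.move(south)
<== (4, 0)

==> stack.pop()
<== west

==> maze.move(east)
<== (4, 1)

==> stack.pop()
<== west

==> maze.move(east)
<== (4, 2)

==> maze.sense(east)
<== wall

==> maze.sense(north)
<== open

==> stack.push(north)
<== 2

==> maze.move(north)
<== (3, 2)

==> maze.sense(east)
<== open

==> stack.push(east)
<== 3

==> maze.move(east)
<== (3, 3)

==> maze.sense(east)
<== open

==> stack.push(east)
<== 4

==> maze.move(east)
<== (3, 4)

==> maze.sense(south)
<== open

==> stack.push(south)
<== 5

==> maze.move(south)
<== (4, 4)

==> maze.sense(south)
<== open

==> stack.push(south)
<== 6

==> maze.move(south)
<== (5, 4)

==> maze.sense(east)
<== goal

==> maze.move(east)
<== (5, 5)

Answer: (5, 5)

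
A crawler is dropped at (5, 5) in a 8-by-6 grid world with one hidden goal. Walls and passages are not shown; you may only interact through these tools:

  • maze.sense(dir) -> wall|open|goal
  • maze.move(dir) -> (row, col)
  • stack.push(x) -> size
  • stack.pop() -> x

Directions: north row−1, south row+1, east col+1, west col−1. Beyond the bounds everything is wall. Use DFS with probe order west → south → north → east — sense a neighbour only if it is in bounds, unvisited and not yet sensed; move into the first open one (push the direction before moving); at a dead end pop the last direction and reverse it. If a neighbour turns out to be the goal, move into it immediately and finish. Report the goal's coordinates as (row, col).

CALL maze.sense[dir=west]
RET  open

CALL stack.push[x=west]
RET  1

CALL maze.move[dir=west]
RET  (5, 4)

CALL maze.sense[dir=west]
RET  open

CALL stack.push[x=west]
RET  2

CALL maze.move[dir=west]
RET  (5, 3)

CALL maze.sense[dir=west]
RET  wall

CALL maze.sense[dir=south]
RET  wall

CALL maze.sense[dir=north]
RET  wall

CALL stack.pop[]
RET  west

CALL maze.move[dir=east]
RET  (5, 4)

CALL maze.sense[dir=south]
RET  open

CALL stack.push[x=south]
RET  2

CALL maze.move[dir=south]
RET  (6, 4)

CALL maze.sense[dir=south]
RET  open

CALL stack.push[x=south]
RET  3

CALL maze.move[dir=south]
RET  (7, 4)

CALL maze.sense[dir=west]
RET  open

CALL stack.push[x=west]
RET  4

CALL maze.move[dir=west]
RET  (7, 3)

CALL maze.sense[dir=west]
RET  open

CALL stack.push[x=west]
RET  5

CALL maze.move[dir=west]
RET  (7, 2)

CALL maze.sense[dir=west]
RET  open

CALL stack.push[x=west]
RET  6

CALL maze.move[dir=west]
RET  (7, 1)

CALL maze.sense[dir=west]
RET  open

CALL stack.push[x=west]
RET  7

CALL maze.move[dir=west]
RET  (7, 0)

CALL maze.sense[dir=north]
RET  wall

CALL stack.pop[]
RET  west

CALL maze.move[dir=east]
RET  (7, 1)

CALL maze.sense[dir=north]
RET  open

CALL stack.push[x=north]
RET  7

CALL maze.move[dir=north]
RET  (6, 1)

CALL maze.sense[dir=north]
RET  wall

CALL maze.sense[dir=east]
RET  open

CALL stack.push[x=east]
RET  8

CALL maze.move[dir=east]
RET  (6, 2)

CALL stack.pop[]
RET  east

CALL maze.move[dir=west]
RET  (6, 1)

CALL stack.pop[]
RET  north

CALL maze.move[dir=south]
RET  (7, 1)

CALL stack.pop[]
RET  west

CALL maze.move[dir=east]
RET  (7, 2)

CALL stack.pop[]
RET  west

CALL maze.move[dir=east]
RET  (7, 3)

CALL stack.pop[]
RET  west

CALL maze.move[dir=east]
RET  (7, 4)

CALL maze.sense[dir=east]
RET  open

CALL stack.push[x=east]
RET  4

CALL maze.move[dir=east]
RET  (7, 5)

CALL maze.sense[dir=north]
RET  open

CALL stack.push[x=north]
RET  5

CALL maze.move[dir=north]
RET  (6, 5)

CALL stack.pop[]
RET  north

CALL maze.move[dir=south]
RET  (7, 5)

CALL stack.pop[]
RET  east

CALL maze.move[dir=west]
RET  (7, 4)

CALL stack.pop[]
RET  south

CALL maze.move[dir=north]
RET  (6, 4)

CALL stack.pop[]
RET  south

CALL maze.move[dir=north]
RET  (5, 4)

CALL maze.sense[dir=north]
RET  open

CALL stack.push[x=north]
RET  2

CALL maze.move[dir=north]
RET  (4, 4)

CALL maze.sense[dir=north]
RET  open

CALL stack.push[x=north]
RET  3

CALL maze.move[dir=north]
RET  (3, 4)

CALL maze.sense[dir=west]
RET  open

CALL stack.push[x=west]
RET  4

CALL maze.move[dir=west]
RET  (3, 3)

CALL maze.sense[dir=west]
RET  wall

CALL maze.sense[dir=north]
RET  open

CALL stack.push[x=north]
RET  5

CALL maze.move[dir=north]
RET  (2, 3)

CALL maze.sense[dir=west]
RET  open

CALL stack.push[x=west]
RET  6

CALL maze.move[dir=west]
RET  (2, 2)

CALL maze.sense[dir=west]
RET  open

CALL stack.push[x=west]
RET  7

CALL maze.move[dir=west]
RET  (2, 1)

CALL maze.sense[dir=west]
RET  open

CALL stack.push[x=west]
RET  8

CALL maze.move[dir=west]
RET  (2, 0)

CALL maze.sense[dir=south]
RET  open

CALL stack.push[x=south]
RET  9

CALL maze.move[dir=south]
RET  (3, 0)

CALL maze.sense[dir=south]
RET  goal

CALL maze.move[dir=south]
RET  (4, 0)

Answer: (4, 0)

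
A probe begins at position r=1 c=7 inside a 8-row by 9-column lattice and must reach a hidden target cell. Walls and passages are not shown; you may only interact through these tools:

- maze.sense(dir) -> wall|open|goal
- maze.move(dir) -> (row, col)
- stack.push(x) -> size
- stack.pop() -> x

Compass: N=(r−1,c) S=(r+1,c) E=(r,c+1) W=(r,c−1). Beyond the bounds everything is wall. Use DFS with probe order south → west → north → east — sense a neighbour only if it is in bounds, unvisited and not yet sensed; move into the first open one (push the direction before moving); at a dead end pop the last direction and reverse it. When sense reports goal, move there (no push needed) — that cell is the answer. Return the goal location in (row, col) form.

I use sense with dir: south, and get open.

Then push with x: south, and observe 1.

I invoke move with dir: south, : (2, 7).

Using sense with dir: south, which returns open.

I try push with x: south, and observe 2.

Calling move with dir: south, giving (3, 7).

I use sense with dir: south, and get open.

Invoking push with x: south, yielding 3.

Now I run move with dir: south, : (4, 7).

Next I call sense with dir: south, : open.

Then push with x: south, and get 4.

Invoking move with dir: south, and get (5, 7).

I run sense with dir: south, and get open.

Now I run push with x: south, and observe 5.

Now I run move with dir: south, yielding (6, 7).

Next I call sense with dir: south, yielding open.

I run push with x: south, — result: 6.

I use move with dir: south, : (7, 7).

Next I call sense with dir: west, : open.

Then push with x: west, yielding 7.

I run move with dir: west, — result: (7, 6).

I run sense with dir: west, and see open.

I run push with x: west, : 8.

Invoking move with dir: west, yielding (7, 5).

I run sense with dir: west, and observe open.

Invoking push with x: west, — result: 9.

I invoke move with dir: west, yielding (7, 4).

I call sense with dir: west, giving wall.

I use sense with dir: north, giving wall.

I invoke pop, : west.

Then move with dir: east, : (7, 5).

Now I run sense with dir: north, : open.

I run push with x: north, → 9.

I run move with dir: north, — result: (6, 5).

Invoking sense with dir: north, : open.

Now I run push with x: north, giving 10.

I invoke move with dir: north, yielding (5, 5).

I call sense with dir: west, and observe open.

Calling push with x: west, which returns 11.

Using move with dir: west, giving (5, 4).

Then sense with dir: west, giving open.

I invoke push with x: west, giving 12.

I run move with dir: west, giving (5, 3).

I try sense with dir: south, — result: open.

I invoke push with x: south, → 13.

I call move with dir: south, which returns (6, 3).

I try sense with dir: west, yielding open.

Now I run push with x: west, which returns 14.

Next I call move with dir: west, yielding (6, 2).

I run sense with dir: south, and observe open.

I call push with x: south, — result: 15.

Using move with dir: south, → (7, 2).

I run sense with dir: west, → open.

Invoking push with x: west, giving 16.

Calling move with dir: west, giving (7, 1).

I call sense with dir: west, : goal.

Next I call move with dir: west, : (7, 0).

Answer: (7, 0)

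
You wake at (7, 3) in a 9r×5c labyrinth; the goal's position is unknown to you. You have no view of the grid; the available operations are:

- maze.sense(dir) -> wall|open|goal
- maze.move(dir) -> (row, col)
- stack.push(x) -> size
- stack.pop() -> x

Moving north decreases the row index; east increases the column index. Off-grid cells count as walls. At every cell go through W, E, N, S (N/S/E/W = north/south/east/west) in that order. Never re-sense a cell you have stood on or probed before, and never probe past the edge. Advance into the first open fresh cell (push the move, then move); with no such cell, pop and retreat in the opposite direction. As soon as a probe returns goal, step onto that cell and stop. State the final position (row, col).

// maze.sense(west) => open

// stack.push(west) => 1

// maze.move(west) => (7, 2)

// maze.sense(west) => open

// stack.push(west) => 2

// maze.move(west) => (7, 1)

// maze.sense(west) => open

// stack.push(west) => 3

// maze.move(west) => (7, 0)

// maze.sense(north) => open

// stack.push(north) => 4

// maze.move(north) => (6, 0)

// maze.sense(east) => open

// stack.push(east) => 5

// maze.move(east) => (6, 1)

// maze.sense(east) => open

// stack.push(east) => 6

// maze.move(east) => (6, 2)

// maze.sense(east) => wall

// maze.sense(north) => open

// stack.push(north) => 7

// maze.move(north) => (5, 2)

// maze.sense(west) => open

// stack.push(west) => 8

// maze.move(west) => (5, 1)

// maze.sense(west) => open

// stack.push(west) => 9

// maze.move(west) => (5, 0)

// maze.sense(north) => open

// stack.push(north) => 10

// maze.move(north) => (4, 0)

// maze.sense(east) => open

// stack.push(east) => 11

// maze.move(east) => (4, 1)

// maze.sense(east) => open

// stack.push(east) => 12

// maze.move(east) => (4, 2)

// maze.sense(east) => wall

// maze.sense(north) => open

// stack.push(north) => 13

// maze.move(north) => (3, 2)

// maze.sense(west) => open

// stack.push(west) => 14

// maze.move(west) => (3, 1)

// maze.sense(west) => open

// stack.push(west) => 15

// maze.move(west) => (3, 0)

// maze.sense(north) => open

// stack.push(north) => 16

// maze.move(north) => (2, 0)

// maze.sense(east) => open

// stack.push(east) => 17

// maze.move(east) => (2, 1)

// maze.sense(east) => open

// stack.push(east) => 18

// maze.move(east) => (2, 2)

// maze.sense(east) => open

// stack.push(east) => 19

// maze.move(east) => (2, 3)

// maze.sense(east) => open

// stack.push(east) => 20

// maze.move(east) => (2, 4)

// maze.sense(north) => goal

// maze.move(north) => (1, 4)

Answer: (1, 4)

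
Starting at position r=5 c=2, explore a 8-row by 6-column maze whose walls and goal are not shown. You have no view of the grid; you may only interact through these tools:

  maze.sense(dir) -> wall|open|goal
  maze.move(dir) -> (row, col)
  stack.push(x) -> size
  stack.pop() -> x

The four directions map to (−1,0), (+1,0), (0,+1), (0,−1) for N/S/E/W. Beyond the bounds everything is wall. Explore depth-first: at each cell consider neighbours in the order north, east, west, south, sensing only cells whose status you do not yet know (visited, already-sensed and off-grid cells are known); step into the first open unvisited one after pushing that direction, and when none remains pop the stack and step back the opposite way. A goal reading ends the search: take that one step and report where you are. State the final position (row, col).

% sense north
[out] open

% push north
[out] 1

% move north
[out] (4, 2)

% sense north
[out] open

% push north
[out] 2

% move north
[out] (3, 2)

% sense north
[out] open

% push north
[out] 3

% move north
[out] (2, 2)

% sense north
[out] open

% push north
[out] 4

% move north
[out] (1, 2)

% sense north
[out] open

% push north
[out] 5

% move north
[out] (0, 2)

% sense east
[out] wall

% sense west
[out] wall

% pop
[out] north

% move south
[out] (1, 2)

% sense east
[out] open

% push east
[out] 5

% move east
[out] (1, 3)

% sense east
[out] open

% push east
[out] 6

% move east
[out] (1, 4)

% sense north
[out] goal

% move north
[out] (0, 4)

Answer: (0, 4)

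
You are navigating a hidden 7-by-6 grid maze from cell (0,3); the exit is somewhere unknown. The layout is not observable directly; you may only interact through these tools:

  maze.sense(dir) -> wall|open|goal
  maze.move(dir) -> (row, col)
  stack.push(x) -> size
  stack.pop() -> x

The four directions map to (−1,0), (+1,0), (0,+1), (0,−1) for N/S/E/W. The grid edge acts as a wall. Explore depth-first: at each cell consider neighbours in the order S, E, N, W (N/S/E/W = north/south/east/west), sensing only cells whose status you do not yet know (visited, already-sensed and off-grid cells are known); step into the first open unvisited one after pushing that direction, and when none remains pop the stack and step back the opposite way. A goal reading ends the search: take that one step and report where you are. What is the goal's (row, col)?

CALL maze.sense[dir→south]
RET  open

CALL stack.push[x→south]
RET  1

CALL maze.move[dir→south]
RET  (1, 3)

CALL maze.sense[dir→south]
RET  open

CALL stack.push[x→south]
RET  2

CALL maze.move[dir→south]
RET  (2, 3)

CALL maze.sense[dir→south]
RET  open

CALL stack.push[x→south]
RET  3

CALL maze.move[dir→south]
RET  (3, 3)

CALL maze.sense[dir→south]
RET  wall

CALL maze.sense[dir→east]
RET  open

CALL stack.push[x→east]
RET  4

CALL maze.move[dir→east]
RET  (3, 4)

CALL maze.sense[dir→south]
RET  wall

CALL maze.sense[dir→east]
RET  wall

CALL maze.sense[dir→north]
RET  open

CALL stack.push[x→north]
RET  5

CALL maze.move[dir→north]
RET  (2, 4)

CALL maze.sense[dir→east]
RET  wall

CALL maze.sense[dir→north]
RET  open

CALL stack.push[x→north]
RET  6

CALL maze.move[dir→north]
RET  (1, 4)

CALL maze.sense[dir→east]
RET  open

CALL stack.push[x→east]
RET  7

CALL maze.move[dir→east]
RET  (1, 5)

CALL maze.sense[dir→north]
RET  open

CALL stack.push[x→north]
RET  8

CALL maze.move[dir→north]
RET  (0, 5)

CALL maze.sense[dir→west]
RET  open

CALL stack.push[x→west]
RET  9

CALL maze.move[dir→west]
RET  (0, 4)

CALL stack.pop[]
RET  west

CALL maze.move[dir→east]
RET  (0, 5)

CALL stack.pop[]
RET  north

CALL maze.move[dir→south]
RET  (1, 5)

CALL stack.pop[]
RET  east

CALL maze.move[dir→west]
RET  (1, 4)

CALL stack.pop[]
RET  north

CALL maze.move[dir→south]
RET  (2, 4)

CALL stack.pop[]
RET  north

CALL maze.move[dir→south]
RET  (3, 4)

CALL stack.pop[]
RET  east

CALL maze.move[dir→west]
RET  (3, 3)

CALL maze.sense[dir→west]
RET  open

CALL stack.push[x→west]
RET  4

CALL maze.move[dir→west]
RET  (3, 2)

CALL maze.sense[dir→south]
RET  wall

CALL maze.sense[dir→north]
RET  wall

CALL maze.sense[dir→west]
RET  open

CALL stack.push[x→west]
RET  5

CALL maze.move[dir→west]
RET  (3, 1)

CALL maze.sense[dir→south]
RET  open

CALL stack.push[x→south]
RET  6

CALL maze.move[dir→south]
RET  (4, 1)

CALL maze.sense[dir→south]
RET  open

CALL stack.push[x→south]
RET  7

CALL maze.move[dir→south]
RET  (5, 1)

CALL maze.sense[dir→south]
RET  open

CALL stack.push[x→south]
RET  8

CALL maze.move[dir→south]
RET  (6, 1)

CALL maze.sense[dir→east]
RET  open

CALL stack.push[x→east]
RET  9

CALL maze.move[dir→east]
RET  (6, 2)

CALL maze.sense[dir→east]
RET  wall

CALL maze.sense[dir→north]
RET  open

CALL stack.push[x→north]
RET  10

CALL maze.move[dir→north]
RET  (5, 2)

CALL maze.sense[dir→east]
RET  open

CALL stack.push[x→east]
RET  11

CALL maze.move[dir→east]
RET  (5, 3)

CALL maze.sense[dir→east]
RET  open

CALL stack.push[x→east]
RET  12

CALL maze.move[dir→east]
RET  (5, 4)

CALL maze.sense[dir→south]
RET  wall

CALL maze.sense[dir→east]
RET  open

CALL stack.push[x→east]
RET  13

CALL maze.move[dir→east]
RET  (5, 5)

CALL maze.sense[dir→south]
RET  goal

CALL maze.move[dir→south]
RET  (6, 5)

Answer: (6, 5)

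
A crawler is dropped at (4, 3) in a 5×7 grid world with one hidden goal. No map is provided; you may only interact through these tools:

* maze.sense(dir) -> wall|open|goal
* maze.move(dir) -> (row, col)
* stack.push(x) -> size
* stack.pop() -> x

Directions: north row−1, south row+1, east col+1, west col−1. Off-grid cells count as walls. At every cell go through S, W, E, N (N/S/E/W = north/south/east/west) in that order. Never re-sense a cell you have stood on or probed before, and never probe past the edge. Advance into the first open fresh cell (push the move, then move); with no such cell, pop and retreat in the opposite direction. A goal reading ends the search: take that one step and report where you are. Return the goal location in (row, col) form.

>>> maze.sense dir='west'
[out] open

>>> stack.push x='west'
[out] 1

>>> maze.move dir='west'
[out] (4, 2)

>>> maze.sense dir='west'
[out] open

>>> stack.push x='west'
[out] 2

>>> maze.move dir='west'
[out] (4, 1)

>>> maze.sense dir='west'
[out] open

>>> stack.push x='west'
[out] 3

>>> maze.move dir='west'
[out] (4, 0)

>>> maze.sense dir='north'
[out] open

>>> stack.push x='north'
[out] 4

>>> maze.move dir='north'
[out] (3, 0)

>>> maze.sense dir='east'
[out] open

>>> stack.push x='east'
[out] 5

>>> maze.move dir='east'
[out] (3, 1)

>>> maze.sense dir='east'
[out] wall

>>> maze.sense dir='north'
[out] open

>>> stack.push x='north'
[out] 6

>>> maze.move dir='north'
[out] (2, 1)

>>> maze.sense dir='west'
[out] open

>>> stack.push x='west'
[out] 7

>>> maze.move dir='west'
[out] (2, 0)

>>> maze.sense dir='north'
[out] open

>>> stack.push x='north'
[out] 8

>>> maze.move dir='north'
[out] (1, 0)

>>> maze.sense dir='east'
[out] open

>>> stack.push x='east'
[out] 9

>>> maze.move dir='east'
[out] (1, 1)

>>> maze.sense dir='east'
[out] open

>>> stack.push x='east'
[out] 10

>>> maze.move dir='east'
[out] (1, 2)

>>> maze.sense dir='south'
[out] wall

>>> maze.sense dir='east'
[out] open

>>> stack.push x='east'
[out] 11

>>> maze.move dir='east'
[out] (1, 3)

>>> maze.sense dir='south'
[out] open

>>> stack.push x='south'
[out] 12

>>> maze.move dir='south'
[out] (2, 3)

>>> maze.sense dir='south'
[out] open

>>> stack.push x='south'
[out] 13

>>> maze.move dir='south'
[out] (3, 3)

>>> maze.sense dir='east'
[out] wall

>>> stack.pop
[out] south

>>> maze.move dir='north'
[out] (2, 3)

>>> maze.sense dir='east'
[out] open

>>> stack.push x='east'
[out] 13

>>> maze.move dir='east'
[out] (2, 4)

>>> maze.sense dir='east'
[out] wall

>>> maze.sense dir='north'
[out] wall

>>> stack.pop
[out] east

>>> maze.move dir='west'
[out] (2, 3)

>>> stack.pop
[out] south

>>> maze.move dir='north'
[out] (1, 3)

>>> maze.sense dir='north'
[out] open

>>> stack.push x='north'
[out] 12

>>> maze.move dir='north'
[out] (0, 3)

>>> maze.sense dir='west'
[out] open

>>> stack.push x='west'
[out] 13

>>> maze.move dir='west'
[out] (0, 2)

>>> maze.sense dir='west'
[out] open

>>> stack.push x='west'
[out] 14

>>> maze.move dir='west'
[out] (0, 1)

>>> maze.sense dir='west'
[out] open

>>> stack.push x='west'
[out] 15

>>> maze.move dir='west'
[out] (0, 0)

>>> stack.pop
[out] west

>>> maze.move dir='east'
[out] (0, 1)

>>> stack.pop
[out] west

>>> maze.move dir='east'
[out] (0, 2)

>>> stack.pop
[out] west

>>> maze.move dir='east'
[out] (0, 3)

>>> maze.sense dir='east'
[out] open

>>> stack.push x='east'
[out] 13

>>> maze.move dir='east'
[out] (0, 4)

>>> maze.sense dir='east'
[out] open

>>> stack.push x='east'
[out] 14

>>> maze.move dir='east'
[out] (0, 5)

>>> maze.sense dir='south'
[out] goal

>>> maze.move dir='south'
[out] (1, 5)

Answer: (1, 5)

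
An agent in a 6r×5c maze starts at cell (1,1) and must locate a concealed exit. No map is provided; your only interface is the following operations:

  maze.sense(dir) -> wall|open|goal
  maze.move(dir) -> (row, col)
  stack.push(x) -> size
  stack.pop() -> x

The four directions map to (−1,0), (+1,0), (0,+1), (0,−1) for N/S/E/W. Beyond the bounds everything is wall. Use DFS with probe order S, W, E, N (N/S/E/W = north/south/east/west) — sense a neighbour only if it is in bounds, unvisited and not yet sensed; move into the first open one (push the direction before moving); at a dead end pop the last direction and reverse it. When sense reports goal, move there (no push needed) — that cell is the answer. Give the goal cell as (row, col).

I try sense with dir='south', : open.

I invoke push with x='south', → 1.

Now I run move with dir='south', giving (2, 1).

Calling sense with dir='south', which returns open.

Next I call push with x='south', and see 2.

I try move with dir='south', → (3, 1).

Now I run sense with dir='south', giving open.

Next I call push with x='south', and observe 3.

I try move with dir='south', and get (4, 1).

Next I call sense with dir='south', : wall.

I try sense with dir='west', yielding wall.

I call sense with dir='east', which returns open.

Now I run push with x='east', — result: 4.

I use move with dir='east', which returns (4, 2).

Calling sense with dir='south', and see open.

Calling push with x='south', which returns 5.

I run move with dir='south', : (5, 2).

Next I call sense with dir='east', : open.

Then push with x='east', and get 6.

Calling move with dir='east', yielding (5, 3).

Then sense with dir='east', and get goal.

I try move with dir='east', → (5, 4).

Answer: (5, 4)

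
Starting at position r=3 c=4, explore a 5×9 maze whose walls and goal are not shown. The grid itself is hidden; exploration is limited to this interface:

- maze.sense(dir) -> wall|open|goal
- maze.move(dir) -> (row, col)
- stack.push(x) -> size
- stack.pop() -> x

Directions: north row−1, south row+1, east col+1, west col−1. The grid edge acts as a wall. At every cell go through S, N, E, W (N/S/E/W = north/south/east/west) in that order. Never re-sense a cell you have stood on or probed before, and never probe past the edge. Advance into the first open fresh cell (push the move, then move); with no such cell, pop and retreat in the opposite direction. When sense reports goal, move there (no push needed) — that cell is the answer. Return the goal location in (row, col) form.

>> sense(dir='south')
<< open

>> push(x='south')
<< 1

>> move(dir='south')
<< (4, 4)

>> sense(dir='east')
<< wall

>> sense(dir='west')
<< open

>> push(x='west')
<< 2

>> move(dir='west')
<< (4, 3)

>> sense(dir='north')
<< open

>> push(x='north')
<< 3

>> move(dir='north')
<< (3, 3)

>> sense(dir='north')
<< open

>> push(x='north')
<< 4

>> move(dir='north')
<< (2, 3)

>> sense(dir='north')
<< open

>> push(x='north')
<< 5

>> move(dir='north')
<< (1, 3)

>> sense(dir='north')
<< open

>> push(x='north')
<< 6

>> move(dir='north')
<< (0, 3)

>> sense(dir='east')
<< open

>> push(x='east')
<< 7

>> move(dir='east')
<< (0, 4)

>> sense(dir='south')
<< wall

>> sense(dir='east')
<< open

>> push(x='east')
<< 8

>> move(dir='east')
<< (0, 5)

>> sense(dir='south')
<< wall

>> sense(dir='east')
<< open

>> push(x='east')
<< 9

>> move(dir='east')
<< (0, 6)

>> sense(dir='south')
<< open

>> push(x='south')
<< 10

>> move(dir='south')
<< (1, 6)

>> sense(dir='south')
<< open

>> push(x='south')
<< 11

>> move(dir='south')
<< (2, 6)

>> sense(dir='south')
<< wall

>> sense(dir='east')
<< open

>> push(x='east')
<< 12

>> move(dir='east')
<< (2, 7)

>> sense(dir='south')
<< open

>> push(x='south')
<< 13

>> move(dir='south')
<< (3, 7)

>> sense(dir='south')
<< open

>> push(x='south')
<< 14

>> move(dir='south')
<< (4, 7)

>> sense(dir='east')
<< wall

>> sense(dir='west')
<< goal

>> move(dir='west')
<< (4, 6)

Answer: (4, 6)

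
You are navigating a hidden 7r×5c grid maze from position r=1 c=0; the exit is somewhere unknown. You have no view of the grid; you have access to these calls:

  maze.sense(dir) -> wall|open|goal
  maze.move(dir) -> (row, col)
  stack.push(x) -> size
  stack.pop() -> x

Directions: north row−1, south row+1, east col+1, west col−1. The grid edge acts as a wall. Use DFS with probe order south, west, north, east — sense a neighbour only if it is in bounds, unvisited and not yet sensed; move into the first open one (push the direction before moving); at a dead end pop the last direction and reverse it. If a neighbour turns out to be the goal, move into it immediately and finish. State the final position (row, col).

Do: maze.sense[dir=south]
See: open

Do: stack.push[x=south]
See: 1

Do: maze.move[dir=south]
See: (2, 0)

Do: maze.sense[dir=south]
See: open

Do: stack.push[x=south]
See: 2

Do: maze.move[dir=south]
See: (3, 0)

Do: maze.sense[dir=south]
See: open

Do: stack.push[x=south]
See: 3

Do: maze.move[dir=south]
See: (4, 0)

Do: maze.sense[dir=south]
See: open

Do: stack.push[x=south]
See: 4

Do: maze.move[dir=south]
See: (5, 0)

Do: maze.sense[dir=south]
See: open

Do: stack.push[x=south]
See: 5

Do: maze.move[dir=south]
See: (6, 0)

Do: maze.sense[dir=east]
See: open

Do: stack.push[x=east]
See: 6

Do: maze.move[dir=east]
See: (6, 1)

Do: maze.sense[dir=north]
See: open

Do: stack.push[x=north]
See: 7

Do: maze.move[dir=north]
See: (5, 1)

Do: maze.sense[dir=north]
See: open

Do: stack.push[x=north]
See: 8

Do: maze.move[dir=north]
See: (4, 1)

Do: maze.sense[dir=north]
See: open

Do: stack.push[x=north]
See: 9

Do: maze.move[dir=north]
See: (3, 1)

Do: maze.sense[dir=north]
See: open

Do: stack.push[x=north]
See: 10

Do: maze.move[dir=north]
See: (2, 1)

Do: maze.sense[dir=north]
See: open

Do: stack.push[x=north]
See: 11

Do: maze.move[dir=north]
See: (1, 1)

Do: maze.sense[dir=north]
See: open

Do: stack.push[x=north]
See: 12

Do: maze.move[dir=north]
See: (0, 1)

Do: maze.sense[dir=west]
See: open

Do: stack.push[x=west]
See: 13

Do: maze.move[dir=west]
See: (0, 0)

Do: stack.pop[]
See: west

Do: maze.move[dir=east]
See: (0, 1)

Do: maze.sense[dir=east]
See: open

Do: stack.push[x=east]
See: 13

Do: maze.move[dir=east]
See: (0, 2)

Do: maze.sense[dir=south]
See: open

Do: stack.push[x=south]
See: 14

Do: maze.move[dir=south]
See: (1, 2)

Do: maze.sense[dir=south]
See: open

Do: stack.push[x=south]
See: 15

Do: maze.move[dir=south]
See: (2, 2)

Do: maze.sense[dir=south]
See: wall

Do: maze.sense[dir=east]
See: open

Do: stack.push[x=east]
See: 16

Do: maze.move[dir=east]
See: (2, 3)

Do: maze.sense[dir=south]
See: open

Do: stack.push[x=south]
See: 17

Do: maze.move[dir=south]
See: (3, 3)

Do: maze.sense[dir=south]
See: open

Do: stack.push[x=south]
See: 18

Do: maze.move[dir=south]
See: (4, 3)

Do: maze.sense[dir=south]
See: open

Do: stack.push[x=south]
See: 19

Do: maze.move[dir=south]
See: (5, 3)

Do: maze.sense[dir=south]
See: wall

Do: maze.sense[dir=west]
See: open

Do: stack.push[x=west]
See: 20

Do: maze.move[dir=west]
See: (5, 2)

Do: maze.sense[dir=south]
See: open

Do: stack.push[x=south]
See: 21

Do: maze.move[dir=south]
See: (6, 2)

Do: stack.pop[]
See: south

Do: maze.move[dir=north]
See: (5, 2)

Do: maze.sense[dir=north]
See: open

Do: stack.push[x=north]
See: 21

Do: maze.move[dir=north]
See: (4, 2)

Do: stack.pop[]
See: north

Do: maze.move[dir=south]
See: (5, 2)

Do: stack.pop[]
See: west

Do: maze.move[dir=east]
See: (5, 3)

Do: maze.sense[dir=east]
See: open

Do: stack.push[x=east]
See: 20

Do: maze.move[dir=east]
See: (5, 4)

Do: maze.sense[dir=south]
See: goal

Do: maze.move[dir=south]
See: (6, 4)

Answer: (6, 4)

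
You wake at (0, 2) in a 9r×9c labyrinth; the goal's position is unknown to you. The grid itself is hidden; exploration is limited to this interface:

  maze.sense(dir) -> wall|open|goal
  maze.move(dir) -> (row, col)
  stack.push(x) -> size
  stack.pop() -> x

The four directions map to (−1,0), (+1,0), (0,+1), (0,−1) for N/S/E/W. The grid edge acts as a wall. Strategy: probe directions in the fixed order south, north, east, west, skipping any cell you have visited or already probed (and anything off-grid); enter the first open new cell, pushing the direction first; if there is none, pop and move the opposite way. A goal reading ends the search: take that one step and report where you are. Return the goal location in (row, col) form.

Next I call sense passing dir=south, and get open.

I run push passing x=south, — result: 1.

I use move passing dir=south, yielding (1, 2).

Next I call sense passing dir=south, and see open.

I call push passing x=south, and get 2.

I invoke move passing dir=south, → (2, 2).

I run sense passing dir=south, which returns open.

I run push passing x=south, and observe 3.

Invoking move passing dir=south, and observe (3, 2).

Now I run sense passing dir=south, : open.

I invoke push passing x=south, : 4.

Calling move passing dir=south, and observe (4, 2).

Now I run sense passing dir=south, yielding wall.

Then sense passing dir=east, giving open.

Next I call push passing x=east, — result: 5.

Calling move passing dir=east, — result: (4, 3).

Next I call sense passing dir=south, giving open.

I try push passing x=south, — result: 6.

Then move passing dir=south, and observe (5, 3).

Invoking sense passing dir=south, and get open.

I use push passing x=south, and observe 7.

I run move passing dir=south, which returns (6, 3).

Using sense passing dir=south, → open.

Calling push passing x=south, giving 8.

I use move passing dir=south, yielding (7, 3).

Invoking sense passing dir=south, and observe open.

I use push passing x=south, and get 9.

I invoke move passing dir=south, : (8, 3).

Using sense passing dir=east, giving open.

Invoking push passing x=east, and see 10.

Now I run move passing dir=east, — result: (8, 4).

Using sense passing dir=north, and observe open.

I use push passing x=north, : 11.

Invoking move passing dir=north, which returns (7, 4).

Then sense passing dir=north, : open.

Using push passing x=north, giving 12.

I run move passing dir=north, → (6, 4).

Using sense passing dir=north, and observe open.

I call push passing x=north, → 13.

Using move passing dir=north, which returns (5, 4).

Calling sense passing dir=north, and get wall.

Invoking sense passing dir=east, → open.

I try push passing x=east, which returns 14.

Invoking move passing dir=east, yielding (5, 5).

Invoking sense passing dir=south, which returns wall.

Next I call sense passing dir=north, giving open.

Then push passing x=north, yielding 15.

I call move passing dir=north, giving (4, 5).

I try sense passing dir=north, : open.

Now I run push passing x=north, yielding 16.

I invoke move passing dir=north, — result: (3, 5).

Now I run sense passing dir=north, and get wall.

I call sense passing dir=east, : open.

I invoke push passing x=east, : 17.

Next I call move passing dir=east, and see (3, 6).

Next I call sense passing dir=south, : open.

I call push passing x=south, which returns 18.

I try move passing dir=south, giving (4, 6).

I invoke sense passing dir=south, and observe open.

Now I run push passing x=south, and get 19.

Calling move passing dir=south, and see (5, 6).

Next I call sense passing dir=south, and get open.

I use push passing x=south, giving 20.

Next I call move passing dir=south, and get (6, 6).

Next I call sense passing dir=south, giving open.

I invoke push passing x=south, and get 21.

Now I run move passing dir=south, — result: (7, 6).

Using sense passing dir=south, yielding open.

I call push passing x=south, and get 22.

Then move passing dir=south, yielding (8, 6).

I use sense passing dir=east, : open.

I invoke push passing x=east, and observe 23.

I call move passing dir=east, — result: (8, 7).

Then sense passing dir=north, yielding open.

Next I call push passing x=north, — result: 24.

I run move passing dir=north, and see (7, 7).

I try sense passing dir=north, giving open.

Next I call push passing x=north, → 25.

Calling move passing dir=north, and observe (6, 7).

I run sense passing dir=north, → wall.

Next I call sense passing dir=east, and see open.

Calling push passing x=east, yielding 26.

Using move passing dir=east, and observe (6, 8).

Calling sense passing dir=south, and see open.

Calling push passing x=south, and get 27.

Calling move passing dir=south, and see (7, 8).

I use sense passing dir=south, — result: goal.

Then move passing dir=south, and observe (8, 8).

Answer: (8, 8)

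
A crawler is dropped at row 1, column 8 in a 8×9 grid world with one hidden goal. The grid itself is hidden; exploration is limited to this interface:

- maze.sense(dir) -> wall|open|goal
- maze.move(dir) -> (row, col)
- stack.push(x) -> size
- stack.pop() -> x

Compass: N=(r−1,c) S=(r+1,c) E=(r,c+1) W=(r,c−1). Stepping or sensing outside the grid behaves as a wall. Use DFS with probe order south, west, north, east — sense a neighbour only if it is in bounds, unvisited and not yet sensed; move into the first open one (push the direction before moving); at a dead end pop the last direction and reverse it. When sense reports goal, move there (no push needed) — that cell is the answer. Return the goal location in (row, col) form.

I use maze.sense with south, : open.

Next I call stack.push with south, : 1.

Using maze.move with south, yielding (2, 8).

I run maze.sense with south, — result: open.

I run stack.push with south, → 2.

I use maze.move with south, yielding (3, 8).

Now I run maze.sense with south, and see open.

Next I call stack.push with south, and see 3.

I invoke maze.move with south, which returns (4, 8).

Calling maze.sense with south, giving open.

I call stack.push with south, → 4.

Calling maze.move with south, which returns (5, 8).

I try maze.sense with south, and observe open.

Invoking stack.push with south, giving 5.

Next I call maze.move with south, and observe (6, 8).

I invoke maze.sense with south, and observe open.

Now I run stack.push with south, yielding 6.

Now I run maze.move with south, and observe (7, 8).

Now I run maze.sense with west, and observe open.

Invoking stack.push with west, giving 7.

I try maze.move with west, giving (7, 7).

Next I call maze.sense with west, yielding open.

Invoking stack.push with west, → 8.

Then maze.move with west, which returns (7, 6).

Calling maze.sense with west, and observe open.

Next I call stack.push with west, giving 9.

Then maze.move with west, — result: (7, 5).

Now I run maze.sense with west, yielding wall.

I invoke maze.sense with north, and see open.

Next I call stack.push with north, : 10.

Calling maze.move with north, and observe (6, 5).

Using maze.sense with west, — result: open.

Calling stack.push with west, which returns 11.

Invoking maze.move with west, : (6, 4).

I invoke maze.sense with west, yielding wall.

I run maze.sense with north, yielding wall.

Calling stack.pop(), which returns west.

I invoke maze.move with east, — result: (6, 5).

I invoke maze.sense with north, : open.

Invoking stack.push with north, which returns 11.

Now I run maze.move with north, : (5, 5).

Then maze.sense with north, giving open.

Invoking stack.push with north, and observe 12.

Using maze.move with north, and observe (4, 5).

I try maze.sense with west, and get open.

Invoking stack.push with west, and get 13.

I call maze.move with west, which returns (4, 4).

Next I call maze.sense with west, — result: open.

I run stack.push with west, giving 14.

Using maze.move with west, — result: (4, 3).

I use maze.sense with south, which returns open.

Calling stack.push with south, : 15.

I call maze.move with south, yielding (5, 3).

I use maze.sense with west, which returns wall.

Now I run stack.pop, which returns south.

Invoking maze.move with north, giving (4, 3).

Now I run maze.sense with west, : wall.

Calling maze.sense with north, — result: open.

Now I run stack.push with north, : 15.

Calling maze.move with north, and see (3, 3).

Then maze.sense with west, and get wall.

I run maze.sense with north, and observe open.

I invoke stack.push with north, and see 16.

I use maze.move with north, → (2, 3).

Using maze.sense with west, giving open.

I invoke stack.push with west, and observe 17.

Then maze.move with west, which returns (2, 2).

Then maze.sense with west, → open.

Using stack.push with west, — result: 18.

I run maze.move with west, and see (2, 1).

I run maze.sense with south, and get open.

I invoke stack.push with south, yielding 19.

Next I call maze.move with south, and get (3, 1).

I run maze.sense with south, → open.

I run stack.push with south, → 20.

Now I run maze.move with south, giving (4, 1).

Calling maze.sense with south, which returns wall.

Now I run maze.sense with west, → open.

Calling stack.push with west, and see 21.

Then maze.move with west, which returns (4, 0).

Invoking maze.sense with south, : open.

I call stack.push with south, → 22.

I invoke maze.move with south, giving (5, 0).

Now I run maze.sense with south, and see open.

I call stack.push with south, and get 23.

Then maze.move with south, yielding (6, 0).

I use maze.sense with south, and observe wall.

Next I call maze.sense with east, → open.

Calling stack.push with east, which returns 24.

I use maze.move with east, — result: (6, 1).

I run maze.sense with south, → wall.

Invoking maze.sense with east, and observe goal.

Invoking maze.move with east, — result: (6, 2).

Answer: (6, 2)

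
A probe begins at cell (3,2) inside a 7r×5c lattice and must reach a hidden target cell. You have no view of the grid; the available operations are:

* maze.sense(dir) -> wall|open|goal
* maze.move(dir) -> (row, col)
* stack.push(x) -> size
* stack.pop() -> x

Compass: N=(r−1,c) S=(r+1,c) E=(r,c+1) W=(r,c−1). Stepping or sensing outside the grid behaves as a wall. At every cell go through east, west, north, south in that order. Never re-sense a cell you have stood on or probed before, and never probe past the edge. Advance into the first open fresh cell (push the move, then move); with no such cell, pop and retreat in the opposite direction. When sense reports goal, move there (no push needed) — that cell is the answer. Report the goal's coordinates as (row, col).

-- maze.sense(dir='east') : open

-- stack.push(x='east') : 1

-- maze.move(dir='east') : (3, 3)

-- maze.sense(dir='east') : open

-- stack.push(x='east') : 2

-- maze.move(dir='east') : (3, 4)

-- maze.sense(dir='north') : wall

-- maze.sense(dir='south') : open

-- stack.push(x='south') : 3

-- maze.move(dir='south') : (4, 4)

-- maze.sense(dir='west') : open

-- stack.push(x='west') : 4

-- maze.move(dir='west') : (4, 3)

-- maze.sense(dir='west') : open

-- stack.push(x='west') : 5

-- maze.move(dir='west') : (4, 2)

-- maze.sense(dir='west') : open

-- stack.push(x='west') : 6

-- maze.move(dir='west') : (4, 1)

-- maze.sense(dir='west') : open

-- stack.push(x='west') : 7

-- maze.move(dir='west') : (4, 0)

-- maze.sense(dir='north') : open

-- stack.push(x='north') : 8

-- maze.move(dir='north') : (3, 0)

-- maze.sense(dir='east') : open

-- stack.push(x='east') : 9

-- maze.move(dir='east') : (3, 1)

-- maze.sense(dir='north') : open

-- stack.push(x='north') : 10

-- maze.move(dir='north') : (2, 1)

-- maze.sense(dir='east') : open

-- stack.push(x='east') : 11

-- maze.move(dir='east') : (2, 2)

-- maze.sense(dir='east') : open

-- stack.push(x='east') : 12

-- maze.move(dir='east') : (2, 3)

-- maze.sense(dir='north') : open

-- stack.push(x='north') : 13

-- maze.move(dir='north') : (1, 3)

-- maze.sense(dir='east') : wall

-- maze.sense(dir='west') : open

-- stack.push(x='west') : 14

-- maze.move(dir='west') : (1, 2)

-- maze.sense(dir='west') : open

-- stack.push(x='west') : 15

-- maze.move(dir='west') : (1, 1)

-- maze.sense(dir='west') : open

-- stack.push(x='west') : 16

-- maze.move(dir='west') : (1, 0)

-- maze.sense(dir='north') : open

-- stack.push(x='north') : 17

-- maze.move(dir='north') : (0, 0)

-- maze.sense(dir='east') : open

-- stack.push(x='east') : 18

-- maze.move(dir='east') : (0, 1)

-- maze.sense(dir='east') : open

-- stack.push(x='east') : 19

-- maze.move(dir='east') : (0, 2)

-- maze.sense(dir='east') : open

-- stack.push(x='east') : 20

-- maze.move(dir='east') : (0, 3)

-- maze.sense(dir='east') : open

-- stack.push(x='east') : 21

-- maze.move(dir='east') : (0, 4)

-- stack.pop() : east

-- maze.move(dir='west') : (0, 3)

-- stack.pop() : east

-- maze.move(dir='west') : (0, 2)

-- stack.pop() : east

-- maze.move(dir='west') : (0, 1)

-- stack.pop() : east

-- maze.move(dir='west') : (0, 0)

-- stack.pop() : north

-- maze.move(dir='south') : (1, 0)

-- maze.sense(dir='south') : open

-- stack.push(x='south') : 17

-- maze.move(dir='south') : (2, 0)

-- stack.pop() : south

-- maze.move(dir='north') : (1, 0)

-- stack.pop() : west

-- maze.move(dir='east') : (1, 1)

-- stack.pop() : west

-- maze.move(dir='east') : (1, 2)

-- stack.pop() : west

-- maze.move(dir='east') : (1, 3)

-- stack.pop() : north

-- maze.move(dir='south') : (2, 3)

-- stack.pop() : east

-- maze.move(dir='west') : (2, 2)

-- stack.pop() : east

-- maze.move(dir='west') : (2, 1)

-- stack.pop() : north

-- maze.move(dir='south') : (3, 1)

-- stack.pop() : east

-- maze.move(dir='west') : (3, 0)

-- stack.pop() : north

-- maze.move(dir='south') : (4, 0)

-- maze.sense(dir='south') : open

-- stack.push(x='south') : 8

-- maze.move(dir='south') : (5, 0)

-- maze.sense(dir='east') : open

-- stack.push(x='east') : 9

-- maze.move(dir='east') : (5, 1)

-- maze.sense(dir='east') : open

-- stack.push(x='east') : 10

-- maze.move(dir='east') : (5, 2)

-- maze.sense(dir='east') : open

-- stack.push(x='east') : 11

-- maze.move(dir='east') : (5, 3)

-- maze.sense(dir='east') : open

-- stack.push(x='east') : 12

-- maze.move(dir='east') : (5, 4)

-- maze.sense(dir='south') : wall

-- stack.pop() : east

-- maze.move(dir='west') : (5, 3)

-- maze.sense(dir='south') : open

-- stack.push(x='south') : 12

-- maze.move(dir='south') : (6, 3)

-- maze.sense(dir='west') : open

-- stack.push(x='west') : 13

-- maze.move(dir='west') : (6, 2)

-- maze.sense(dir='west') : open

-- stack.push(x='west') : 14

-- maze.move(dir='west') : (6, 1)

-- maze.sense(dir='west') : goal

-- maze.move(dir='west') : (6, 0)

Answer: (6, 0)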